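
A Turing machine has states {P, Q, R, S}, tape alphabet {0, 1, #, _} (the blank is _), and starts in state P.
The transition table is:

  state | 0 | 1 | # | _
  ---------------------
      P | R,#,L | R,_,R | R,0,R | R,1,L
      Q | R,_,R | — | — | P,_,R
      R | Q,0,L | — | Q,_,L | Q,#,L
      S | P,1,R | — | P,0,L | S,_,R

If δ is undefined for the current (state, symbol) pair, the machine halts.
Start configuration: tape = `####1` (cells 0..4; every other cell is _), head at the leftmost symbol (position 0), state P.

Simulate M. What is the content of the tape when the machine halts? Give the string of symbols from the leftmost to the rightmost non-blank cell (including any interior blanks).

state=P head=0 tape=[#]###1   (P,#)→(R,0,R)
state=R head=1 tape=0[#]##1   (R,#)→(Q,_,L)
state=Q head=0 tape=[0]_##1   (Q,0)→(R,_,R)
state=R head=1 tape=_[_]##1   (R,_)→(Q,#,L)
state=Q head=0 tape=[_]###1   (Q,_)→(P,_,R)
state=P head=1 tape=_[#]##1   (P,#)→(R,0,R)
state=R head=2 tape=_0[#]#1   (R,#)→(Q,_,L)
state=Q head=1 tape=_[0]_#1   (Q,0)→(R,_,R)
state=R head=2 tape=__[_]#1   (R,_)→(Q,#,L)
state=Q head=1 tape=_[_]##1   (Q,_)→(P,_,R)
state=P head=2 tape=__[#]#1   (P,#)→(R,0,R)
state=R head=3 tape=__0[#]1   (R,#)→(Q,_,L)
state=Q head=2 tape=__[0]_1   (Q,0)→(R,_,R)
state=R head=3 tape=___[_]1   (R,_)→(Q,#,L)
state=Q head=2 tape=__[_]#1   (Q,_)→(P,_,R)
state=P head=3 tape=___[#]1   (P,#)→(R,0,R)
state=R head=4 tape=___0[1]
The non-blank tape span at halt is 01.

01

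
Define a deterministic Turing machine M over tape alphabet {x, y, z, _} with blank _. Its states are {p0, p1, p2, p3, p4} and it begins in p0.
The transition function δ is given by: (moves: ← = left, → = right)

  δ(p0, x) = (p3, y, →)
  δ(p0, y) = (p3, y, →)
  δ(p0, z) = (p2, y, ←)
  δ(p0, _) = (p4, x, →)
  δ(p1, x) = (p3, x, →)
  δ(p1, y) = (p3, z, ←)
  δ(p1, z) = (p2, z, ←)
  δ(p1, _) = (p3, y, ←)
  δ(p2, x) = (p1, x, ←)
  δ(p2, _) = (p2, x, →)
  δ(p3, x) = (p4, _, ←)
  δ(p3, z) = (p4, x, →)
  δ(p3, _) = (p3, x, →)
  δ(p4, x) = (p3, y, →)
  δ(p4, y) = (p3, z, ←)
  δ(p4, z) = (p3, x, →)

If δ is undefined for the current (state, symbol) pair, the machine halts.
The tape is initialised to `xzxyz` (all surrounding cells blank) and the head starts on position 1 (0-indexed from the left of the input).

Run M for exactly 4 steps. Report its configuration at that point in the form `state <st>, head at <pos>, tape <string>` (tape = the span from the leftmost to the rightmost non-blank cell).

state p3, head at -1, tape xyxyxyz

state=p0 head=1 tape=__x[z]xyz   (p0,z)→(p2,y,←)
state=p2 head=0 tape=__[x]yxyz   (p2,x)→(p1,x,←)
state=p1 head=-1 tape=_[_]xyxyz   (p1,_)→(p3,y,←)
state=p3 head=-2 tape=[_]yxyxyz   (p3,_)→(p3,x,→)
state=p3 head=-1 tape=x[y]xyxyz
After 4 steps: state p3, head at -1, tape xyxyxyz.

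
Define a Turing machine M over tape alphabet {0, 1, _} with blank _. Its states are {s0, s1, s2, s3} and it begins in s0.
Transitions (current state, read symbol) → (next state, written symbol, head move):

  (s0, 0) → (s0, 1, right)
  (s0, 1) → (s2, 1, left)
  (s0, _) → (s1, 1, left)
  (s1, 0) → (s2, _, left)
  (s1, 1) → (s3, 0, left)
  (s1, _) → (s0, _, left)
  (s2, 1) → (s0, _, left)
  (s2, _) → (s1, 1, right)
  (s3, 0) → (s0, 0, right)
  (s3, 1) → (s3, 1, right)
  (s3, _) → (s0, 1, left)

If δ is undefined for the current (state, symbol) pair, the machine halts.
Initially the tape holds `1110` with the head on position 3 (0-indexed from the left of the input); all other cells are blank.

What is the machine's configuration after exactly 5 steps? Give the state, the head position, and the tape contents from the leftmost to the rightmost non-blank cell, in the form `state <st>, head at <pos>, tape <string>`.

state s0, head at 4, tape 11101

s0 | 111[0]_   read 0 → write 1, move right, go to s0
s0 | 1111[_]   read _ → write 1, move left, go to s1
s1 | 111[1]1   read 1 → write 0, move left, go to s3
s3 | 11[1]01   read 1 → write 1, move right, go to s3
s3 | 111[0]1   read 0 → write 0, move right, go to s0
s0 | 1110[1]
After 5 steps: state s0, head at 4, tape 11101.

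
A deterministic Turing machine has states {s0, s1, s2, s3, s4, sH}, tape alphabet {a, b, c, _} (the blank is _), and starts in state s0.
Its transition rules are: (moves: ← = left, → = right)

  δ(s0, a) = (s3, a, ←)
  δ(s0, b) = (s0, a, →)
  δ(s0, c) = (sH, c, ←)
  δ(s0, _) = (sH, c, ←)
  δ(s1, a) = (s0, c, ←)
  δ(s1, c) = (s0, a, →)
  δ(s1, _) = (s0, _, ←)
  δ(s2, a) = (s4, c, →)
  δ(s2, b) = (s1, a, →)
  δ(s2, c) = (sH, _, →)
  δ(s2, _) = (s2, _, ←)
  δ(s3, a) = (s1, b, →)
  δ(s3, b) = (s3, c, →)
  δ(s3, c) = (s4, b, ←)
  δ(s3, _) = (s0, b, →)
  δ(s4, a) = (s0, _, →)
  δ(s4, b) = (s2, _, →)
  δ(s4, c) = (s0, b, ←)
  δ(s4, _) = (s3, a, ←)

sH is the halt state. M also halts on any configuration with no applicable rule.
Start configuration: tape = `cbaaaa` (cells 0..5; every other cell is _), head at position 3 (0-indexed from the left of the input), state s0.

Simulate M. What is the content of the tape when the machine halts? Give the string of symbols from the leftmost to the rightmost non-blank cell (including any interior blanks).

cbacaa

state=s0 head=3 tape=cba[a]aa   (s0,a)→(s3,a,←)
state=s3 head=2 tape=cb[a]aaa   (s3,a)→(s1,b,→)
state=s1 head=3 tape=cbb[a]aa   (s1,a)→(s0,c,←)
state=s0 head=2 tape=cb[b]caa   (s0,b)→(s0,a,→)
state=s0 head=3 tape=cba[c]aa   (s0,c)→(sH,c,←)
state=sH head=2 tape=cb[a]caa
The non-blank tape span at halt is cbacaa.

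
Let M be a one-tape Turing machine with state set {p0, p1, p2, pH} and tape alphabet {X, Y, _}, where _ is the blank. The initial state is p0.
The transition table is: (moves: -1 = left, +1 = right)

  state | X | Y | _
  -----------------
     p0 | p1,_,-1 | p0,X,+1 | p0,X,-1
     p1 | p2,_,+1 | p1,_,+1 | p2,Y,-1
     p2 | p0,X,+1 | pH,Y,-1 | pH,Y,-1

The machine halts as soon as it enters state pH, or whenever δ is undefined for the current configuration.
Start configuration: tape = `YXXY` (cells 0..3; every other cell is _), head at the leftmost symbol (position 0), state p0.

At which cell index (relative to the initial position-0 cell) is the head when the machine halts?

state=p0 head=0 tape=[Y]XXY   (p0,Y)→(p0,X,+1)
state=p0 head=1 tape=X[X]XY   (p0,X)→(p1,_,-1)
state=p1 head=0 tape=[X]_XY   (p1,X)→(p2,_,+1)
state=p2 head=1 tape=_[_]XY   (p2,_)→(pH,Y,-1)
state=pH head=0 tape=[_]YXY
At halt the head is at cell 0.

0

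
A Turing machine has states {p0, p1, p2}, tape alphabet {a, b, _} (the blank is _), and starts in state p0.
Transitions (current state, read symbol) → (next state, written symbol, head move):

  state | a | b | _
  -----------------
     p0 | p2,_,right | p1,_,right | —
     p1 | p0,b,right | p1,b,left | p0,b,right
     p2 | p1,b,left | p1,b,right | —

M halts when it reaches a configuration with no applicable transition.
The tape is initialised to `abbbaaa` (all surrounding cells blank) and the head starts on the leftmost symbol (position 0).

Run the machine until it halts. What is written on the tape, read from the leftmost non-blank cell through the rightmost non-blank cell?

state=p0 head=0 tape=[a]bbbaaa__   (p0,a)→(p2,_,right)
state=p2 head=1 tape=_[b]bbaaa__   (p2,b)→(p1,b,right)
state=p1 head=2 tape=_b[b]baaa__   (p1,b)→(p1,b,left)
state=p1 head=1 tape=_[b]bbaaa__   (p1,b)→(p1,b,left)
state=p1 head=0 tape=[_]bbbaaa__   (p1,_)→(p0,b,right)
state=p0 head=1 tape=b[b]bbaaa__   (p0,b)→(p1,_,right)
state=p1 head=2 tape=b_[b]baaa__   (p1,b)→(p1,b,left)
state=p1 head=1 tape=b[_]bbaaa__   (p1,_)→(p0,b,right)
state=p0 head=2 tape=bb[b]baaa__   (p0,b)→(p1,_,right)
state=p1 head=3 tape=bb_[b]aaa__   (p1,b)→(p1,b,left)
state=p1 head=2 tape=bb[_]baaa__   (p1,_)→(p0,b,right)
state=p0 head=3 tape=bbb[b]aaa__   (p0,b)→(p1,_,right)
state=p1 head=4 tape=bbb_[a]aa__   (p1,a)→(p0,b,right)
state=p0 head=5 tape=bbb_b[a]a__   (p0,a)→(p2,_,right)
state=p2 head=6 tape=bbb_b_[a]__   (p2,a)→(p1,b,left)
state=p1 head=5 tape=bbb_b[_]b__   (p1,_)→(p0,b,right)
state=p0 head=6 tape=bbb_bb[b]__   (p0,b)→(p1,_,right)
state=p1 head=7 tape=bbb_bb_[_]_   (p1,_)→(p0,b,right)
state=p0 head=8 tape=bbb_bb_b[_]
The non-blank tape span at halt is bbb_bb_b.

bbb_bb_b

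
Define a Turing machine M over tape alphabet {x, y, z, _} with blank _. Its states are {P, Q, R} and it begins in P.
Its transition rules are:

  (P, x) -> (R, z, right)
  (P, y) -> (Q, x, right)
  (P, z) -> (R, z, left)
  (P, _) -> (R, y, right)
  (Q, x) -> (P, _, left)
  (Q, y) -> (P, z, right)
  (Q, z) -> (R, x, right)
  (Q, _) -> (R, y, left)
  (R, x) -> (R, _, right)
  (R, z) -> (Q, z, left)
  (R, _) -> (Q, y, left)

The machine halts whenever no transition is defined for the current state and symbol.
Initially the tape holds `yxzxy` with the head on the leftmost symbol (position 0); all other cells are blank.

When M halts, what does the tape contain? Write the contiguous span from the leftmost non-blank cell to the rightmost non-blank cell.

xyzxy

P | [y]xzxy   read y → write x, move right, go to Q
Q | x[x]zxy   read x → write _, move left, go to P
P | [x]_zxy   read x → write z, move right, go to R
R | z[_]zxy   read _ → write y, move left, go to Q
Q | [z]yzxy   read z → write x, move right, go to R
R | x[y]zxy
The non-blank tape span at halt is xyzxy.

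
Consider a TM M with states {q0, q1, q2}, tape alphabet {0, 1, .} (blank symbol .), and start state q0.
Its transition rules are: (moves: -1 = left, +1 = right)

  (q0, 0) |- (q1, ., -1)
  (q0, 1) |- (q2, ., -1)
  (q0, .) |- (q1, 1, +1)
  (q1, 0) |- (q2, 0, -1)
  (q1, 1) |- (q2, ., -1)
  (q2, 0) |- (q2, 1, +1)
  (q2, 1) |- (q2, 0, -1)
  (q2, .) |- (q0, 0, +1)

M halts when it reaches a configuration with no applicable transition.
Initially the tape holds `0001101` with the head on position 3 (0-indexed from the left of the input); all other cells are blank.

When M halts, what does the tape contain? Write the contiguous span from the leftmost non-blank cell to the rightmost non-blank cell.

q0 | 000[1]101..   read 1 → write ., move -1, go to q2
q2 | 00[0].101..   read 0 → write 1, move +1, go to q2
q2 | 001[.]101..   read . → write 0, move +1, go to q0
q0 | 0010[1]01..   read 1 → write ., move -1, go to q2
q2 | 001[0].01..   read 0 → write 1, move +1, go to q2
q2 | 0011[.]01..   read . → write 0, move +1, go to q0
q0 | 00110[0]1..   read 0 → write ., move -1, go to q1
q1 | 0011[0].1..   read 0 → write 0, move -1, go to q2
q2 | 001[1]0.1..   read 1 → write 0, move -1, go to q2
q2 | 00[1]00.1..   read 1 → write 0, move -1, go to q2
q2 | 0[0]000.1..   read 0 → write 1, move +1, go to q2
q2 | 01[0]00.1..   read 0 → write 1, move +1, go to q2
q2 | 011[0]0.1..   read 0 → write 1, move +1, go to q2
q2 | 0111[0].1..   read 0 → write 1, move +1, go to q2
q2 | 01111[.]1..   read . → write 0, move +1, go to q0
q0 | 011110[1]..   read 1 → write ., move -1, go to q2
q2 | 01111[0]...   read 0 → write 1, move +1, go to q2
q2 | 011111[.]..   read . → write 0, move +1, go to q0
q0 | 0111110[.].   read . → write 1, move +1, go to q1
q1 | 01111101[.]
The non-blank tape span at halt is 01111101.

01111101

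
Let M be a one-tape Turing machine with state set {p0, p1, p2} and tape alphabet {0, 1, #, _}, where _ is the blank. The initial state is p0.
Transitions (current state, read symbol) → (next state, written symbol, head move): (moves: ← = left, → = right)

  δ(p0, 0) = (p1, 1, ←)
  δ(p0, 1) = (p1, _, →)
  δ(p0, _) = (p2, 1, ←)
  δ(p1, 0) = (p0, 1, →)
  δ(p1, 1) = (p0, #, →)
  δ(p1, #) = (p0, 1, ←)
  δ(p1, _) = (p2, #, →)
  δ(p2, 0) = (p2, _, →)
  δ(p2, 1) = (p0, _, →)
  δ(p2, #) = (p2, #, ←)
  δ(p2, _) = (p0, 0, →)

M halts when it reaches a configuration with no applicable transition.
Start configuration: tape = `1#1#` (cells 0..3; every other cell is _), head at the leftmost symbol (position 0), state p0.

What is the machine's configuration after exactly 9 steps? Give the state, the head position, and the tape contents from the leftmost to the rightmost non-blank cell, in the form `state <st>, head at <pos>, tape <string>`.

state=p0 head=0 tape=_[1]#1#   (p0,1)→(p1,_,→)
state=p1 head=1 tape=__[#]1#   (p1,#)→(p0,1,←)
state=p0 head=0 tape=_[_]11#   (p0,_)→(p2,1,←)
state=p2 head=-1 tape=[_]111#   (p2,_)→(p0,0,→)
state=p0 head=0 tape=0[1]11#   (p0,1)→(p1,_,→)
state=p1 head=1 tape=0_[1]1#   (p1,1)→(p0,#,→)
state=p0 head=2 tape=0_#[1]#   (p0,1)→(p1,_,→)
state=p1 head=3 tape=0_#_[#]   (p1,#)→(p0,1,←)
state=p0 head=2 tape=0_#[_]1   (p0,_)→(p2,1,←)
state=p2 head=1 tape=0_[#]11
After 9 steps: state p2, head at 1, tape 0_#11.

state p2, head at 1, tape 0_#11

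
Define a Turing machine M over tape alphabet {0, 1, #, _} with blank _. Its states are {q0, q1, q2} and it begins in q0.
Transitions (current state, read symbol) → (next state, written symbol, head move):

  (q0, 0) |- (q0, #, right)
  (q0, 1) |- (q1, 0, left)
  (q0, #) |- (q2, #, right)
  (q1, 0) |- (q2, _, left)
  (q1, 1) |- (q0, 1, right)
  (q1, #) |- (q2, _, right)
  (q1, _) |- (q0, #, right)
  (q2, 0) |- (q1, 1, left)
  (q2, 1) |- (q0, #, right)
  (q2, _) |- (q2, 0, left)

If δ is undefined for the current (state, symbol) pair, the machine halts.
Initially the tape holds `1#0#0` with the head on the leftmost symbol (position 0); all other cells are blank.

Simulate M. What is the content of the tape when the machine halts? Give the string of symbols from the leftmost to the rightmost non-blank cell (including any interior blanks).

state=q0 head=0 tape=_[1]#0#0_   (q0,1)→(q1,0,left)
state=q1 head=-1 tape=[_]0#0#0_   (q1,_)→(q0,#,right)
state=q0 head=0 tape=#[0]#0#0_   (q0,0)→(q0,#,right)
state=q0 head=1 tape=##[#]0#0_   (q0,#)→(q2,#,right)
state=q2 head=2 tape=###[0]#0_   (q2,0)→(q1,1,left)
state=q1 head=1 tape=##[#]1#0_   (q1,#)→(q2,_,right)
state=q2 head=2 tape=##_[1]#0_   (q2,1)→(q0,#,right)
state=q0 head=3 tape=##_#[#]0_   (q0,#)→(q2,#,right)
state=q2 head=4 tape=##_##[0]_   (q2,0)→(q1,1,left)
state=q1 head=3 tape=##_#[#]1_   (q1,#)→(q2,_,right)
state=q2 head=4 tape=##_#_[1]_   (q2,1)→(q0,#,right)
state=q0 head=5 tape=##_#_#[_]
The non-blank tape span at halt is ##_#_#.

##_#_#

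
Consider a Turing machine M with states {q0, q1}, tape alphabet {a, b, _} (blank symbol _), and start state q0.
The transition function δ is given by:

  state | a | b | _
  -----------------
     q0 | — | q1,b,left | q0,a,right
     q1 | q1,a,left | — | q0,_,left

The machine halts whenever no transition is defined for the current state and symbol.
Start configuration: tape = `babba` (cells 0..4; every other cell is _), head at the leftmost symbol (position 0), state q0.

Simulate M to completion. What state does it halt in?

state=q0 head=0 tape=____[b]abba   (q0,b)→(q1,b,left)
state=q1 head=-1 tape=___[_]babba   (q1,_)→(q0,_,left)
state=q0 head=-2 tape=__[_]_babba   (q0,_)→(q0,a,right)
state=q0 head=-1 tape=__a[_]babba   (q0,_)→(q0,a,right)
state=q0 head=0 tape=__aa[b]abba   (q0,b)→(q1,b,left)
state=q1 head=-1 tape=__a[a]babba   (q1,a)→(q1,a,left)
state=q1 head=-2 tape=__[a]ababba   (q1,a)→(q1,a,left)
state=q1 head=-3 tape=_[_]aababba   (q1,_)→(q0,_,left)
state=q0 head=-4 tape=[_]_aababba   (q0,_)→(q0,a,right)
state=q0 head=-3 tape=a[_]aababba   (q0,_)→(q0,a,right)
state=q0 head=-2 tape=aa[a]ababba
No transition is defined for (q0, a); M halts in state q0.

q0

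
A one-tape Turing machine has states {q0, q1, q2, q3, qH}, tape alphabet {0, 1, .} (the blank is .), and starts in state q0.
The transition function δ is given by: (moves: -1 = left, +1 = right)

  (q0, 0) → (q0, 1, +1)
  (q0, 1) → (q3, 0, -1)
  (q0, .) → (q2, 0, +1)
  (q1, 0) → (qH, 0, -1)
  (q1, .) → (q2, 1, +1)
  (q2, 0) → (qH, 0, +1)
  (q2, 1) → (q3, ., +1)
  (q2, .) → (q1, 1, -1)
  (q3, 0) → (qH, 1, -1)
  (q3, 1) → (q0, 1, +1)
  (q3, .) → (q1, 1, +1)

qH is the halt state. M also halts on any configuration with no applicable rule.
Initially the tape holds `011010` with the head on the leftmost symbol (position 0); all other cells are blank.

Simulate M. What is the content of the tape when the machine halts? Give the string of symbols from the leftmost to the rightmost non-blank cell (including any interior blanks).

11111101

q0 | [0]11010..   read 0 → write 1, move +1, go to q0
q0 | 1[1]1010..   read 1 → write 0, move -1, go to q3
q3 | [1]01010..   read 1 → write 1, move +1, go to q0
q0 | 1[0]1010..   read 0 → write 1, move +1, go to q0
q0 | 11[1]010..   read 1 → write 0, move -1, go to q3
q3 | 1[1]0010..   read 1 → write 1, move +1, go to q0
q0 | 11[0]010..   read 0 → write 1, move +1, go to q0
q0 | 111[0]10..   read 0 → write 1, move +1, go to q0
q0 | 1111[1]0..   read 1 → write 0, move -1, go to q3
q3 | 111[1]00..   read 1 → write 1, move +1, go to q0
q0 | 1111[0]0..   read 0 → write 1, move +1, go to q0
q0 | 11111[0]..   read 0 → write 1, move +1, go to q0
q0 | 111111[.].   read . → write 0, move +1, go to q2
q2 | 1111110[.]   read . → write 1, move -1, go to q1
q1 | 111111[0]1   read 0 → write 0, move -1, go to qH
qH | 11111[1]01
The non-blank tape span at halt is 11111101.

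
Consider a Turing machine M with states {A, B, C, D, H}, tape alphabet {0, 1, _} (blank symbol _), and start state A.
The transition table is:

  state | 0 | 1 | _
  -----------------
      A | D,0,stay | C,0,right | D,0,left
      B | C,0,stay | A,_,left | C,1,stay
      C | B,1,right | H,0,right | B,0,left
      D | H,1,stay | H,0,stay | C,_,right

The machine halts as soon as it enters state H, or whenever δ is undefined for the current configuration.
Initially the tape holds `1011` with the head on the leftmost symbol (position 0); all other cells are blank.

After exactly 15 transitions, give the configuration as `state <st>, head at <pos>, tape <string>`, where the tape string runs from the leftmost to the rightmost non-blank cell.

state C, head at 3, tape 0110

state=A head=0 tape=[1]011   (A,1)→(C,0,right)
state=C head=1 tape=0[0]11   (C,0)→(B,1,right)
state=B head=2 tape=01[1]1   (B,1)→(A,_,left)
state=A head=1 tape=0[1]_1   (A,1)→(C,0,right)
state=C head=2 tape=00[_]1   (C,_)→(B,0,left)
state=B head=1 tape=0[0]01   (B,0)→(C,0,stay)
state=C head=1 tape=0[0]01   (C,0)→(B,1,right)
state=B head=2 tape=01[0]1   (B,0)→(C,0,stay)
state=C head=2 tape=01[0]1   (C,0)→(B,1,right)
state=B head=3 tape=011[1]   (B,1)→(A,_,left)
state=A head=2 tape=01[1]_   (A,1)→(C,0,right)
state=C head=3 tape=010[_]   (C,_)→(B,0,left)
state=B head=2 tape=01[0]0   (B,0)→(C,0,stay)
state=C head=2 tape=01[0]0   (C,0)→(B,1,right)
state=B head=3 tape=011[0]   (B,0)→(C,0,stay)
state=C head=3 tape=011[0]
After 15 steps: state C, head at 3, tape 0110.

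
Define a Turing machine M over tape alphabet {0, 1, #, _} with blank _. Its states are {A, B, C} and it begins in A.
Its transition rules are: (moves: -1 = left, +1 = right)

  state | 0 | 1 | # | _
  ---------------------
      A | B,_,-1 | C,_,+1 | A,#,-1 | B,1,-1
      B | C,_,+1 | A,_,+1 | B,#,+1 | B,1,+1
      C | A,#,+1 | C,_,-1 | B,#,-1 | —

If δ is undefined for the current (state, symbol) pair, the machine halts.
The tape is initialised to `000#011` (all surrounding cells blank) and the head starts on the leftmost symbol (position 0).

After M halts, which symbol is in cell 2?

#

A | _[0]00#011   read 0 → write _, move -1, go to B
B | [_]_00#011   read _ → write 1, move +1, go to B
B | 1[_]00#011   read _ → write 1, move +1, go to B
B | 11[0]0#011   read 0 → write _, move +1, go to C
C | 11_[0]#011   read 0 → write #, move +1, go to A
A | 11_#[#]011   read # → write #, move -1, go to A
A | 11_[#]#011   read # → write #, move -1, go to A
A | 11[_]##011   read _ → write 1, move -1, go to B
B | 1[1]1##011   read 1 → write _, move +1, go to A
A | 1_[1]##011   read 1 → write _, move +1, go to C
C | 1__[#]#011   read # → write #, move -1, go to B
B | 1_[_]##011   read _ → write 1, move +1, go to B
B | 1_1[#]#011   read # → write #, move +1, go to B
B | 1_1#[#]011   read # → write #, move +1, go to B
B | 1_1##[0]11   read 0 → write _, move +1, go to C
C | 1_1##_[1]1   read 1 → write _, move -1, go to C
C | 1_1##[_]_1
Cell 2 holds # when M halts.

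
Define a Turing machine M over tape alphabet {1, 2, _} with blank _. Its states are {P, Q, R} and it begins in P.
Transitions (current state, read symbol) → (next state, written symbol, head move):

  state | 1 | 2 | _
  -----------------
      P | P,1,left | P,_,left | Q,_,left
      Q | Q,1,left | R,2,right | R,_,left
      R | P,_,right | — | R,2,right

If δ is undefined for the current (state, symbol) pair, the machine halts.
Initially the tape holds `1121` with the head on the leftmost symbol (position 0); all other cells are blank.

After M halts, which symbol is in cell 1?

P | ___[1]121_   read 1 → write 1, move left, go to P
P | __[_]1121_   read _ → write _, move left, go to Q
Q | _[_]_1121_   read _ → write _, move left, go to R
R | [_]__1121_   read _ → write 2, move right, go to R
R | 2[_]_1121_   read _ → write 2, move right, go to R
R | 22[_]1121_   read _ → write 2, move right, go to R
R | 222[1]121_   read 1 → write _, move right, go to P
P | 222_[1]21_   read 1 → write 1, move left, go to P
P | 222[_]121_   read _ → write _, move left, go to Q
Q | 22[2]_121_   read 2 → write 2, move right, go to R
R | 222[_]121_   read _ → write 2, move right, go to R
R | 2222[1]21_   read 1 → write _, move right, go to P
P | 2222_[2]1_   read 2 → write _, move left, go to P
P | 2222[_]_1_   read _ → write _, move left, go to Q
Q | 222[2]__1_   read 2 → write 2, move right, go to R
R | 2222[_]_1_   read _ → write 2, move right, go to R
R | 22222[_]1_   read _ → write 2, move right, go to R
R | 222222[1]_   read 1 → write _, move right, go to P
P | 222222_[_]   read _ → write _, move left, go to Q
Q | 222222[_]_   read _ → write _, move left, go to R
R | 22222[2]__
Cell 1 holds 2 when M halts.

2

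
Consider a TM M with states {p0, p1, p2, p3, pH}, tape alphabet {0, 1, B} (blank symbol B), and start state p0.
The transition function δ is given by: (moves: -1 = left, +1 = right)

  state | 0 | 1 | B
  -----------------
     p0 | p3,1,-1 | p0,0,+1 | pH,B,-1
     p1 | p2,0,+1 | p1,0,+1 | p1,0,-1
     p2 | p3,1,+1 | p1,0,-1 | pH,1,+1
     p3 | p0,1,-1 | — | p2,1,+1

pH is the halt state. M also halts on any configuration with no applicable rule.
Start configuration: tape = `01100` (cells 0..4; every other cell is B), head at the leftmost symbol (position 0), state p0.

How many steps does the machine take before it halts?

8

state=p0 head=0 tape=B[0]1100   (p0,0)→(p3,1,-1)
state=p3 head=-1 tape=[B]11100   (p3,B)→(p2,1,+1)
state=p2 head=0 tape=1[1]1100   (p2,1)→(p1,0,-1)
state=p1 head=-1 tape=[1]01100   (p1,1)→(p1,0,+1)
state=p1 head=0 tape=0[0]1100   (p1,0)→(p2,0,+1)
state=p2 head=1 tape=00[1]100   (p2,1)→(p1,0,-1)
state=p1 head=0 tape=0[0]0100   (p1,0)→(p2,0,+1)
state=p2 head=1 tape=00[0]100   (p2,0)→(p3,1,+1)
state=p3 head=2 tape=001[1]00
M halts after 8 transitions.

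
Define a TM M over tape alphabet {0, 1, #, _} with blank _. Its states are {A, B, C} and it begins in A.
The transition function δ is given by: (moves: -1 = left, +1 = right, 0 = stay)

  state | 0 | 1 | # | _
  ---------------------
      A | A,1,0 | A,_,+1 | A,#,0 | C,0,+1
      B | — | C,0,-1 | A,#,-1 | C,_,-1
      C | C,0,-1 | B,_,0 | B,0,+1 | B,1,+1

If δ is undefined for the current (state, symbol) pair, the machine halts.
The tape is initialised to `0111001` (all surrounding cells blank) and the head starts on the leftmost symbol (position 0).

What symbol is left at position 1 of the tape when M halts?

A | [0]111001___   read 0 → write 1, move 0, go to A
A | [1]111001___   read 1 → write _, move +1, go to A
A | _[1]11001___   read 1 → write _, move +1, go to A
A | __[1]1001___   read 1 → write _, move +1, go to A
A | ___[1]001___   read 1 → write _, move +1, go to A
A | ____[0]01___   read 0 → write 1, move 0, go to A
A | ____[1]01___   read 1 → write _, move +1, go to A
A | _____[0]1___   read 0 → write 1, move 0, go to A
A | _____[1]1___   read 1 → write _, move +1, go to A
A | ______[1]___   read 1 → write _, move +1, go to A
A | _______[_]__   read _ → write 0, move +1, go to C
C | _______0[_]_   read _ → write 1, move +1, go to B
B | _______01[_]   read _ → write _, move -1, go to C
C | _______0[1]_   read 1 → write _, move 0, go to B
B | _______0[_]_   read _ → write _, move -1, go to C
C | _______[0]__   read 0 → write 0, move -1, go to C
C | ______[_]0__   read _ → write 1, move +1, go to B
B | ______1[0]__
Cell 1 holds _ when M halts.

_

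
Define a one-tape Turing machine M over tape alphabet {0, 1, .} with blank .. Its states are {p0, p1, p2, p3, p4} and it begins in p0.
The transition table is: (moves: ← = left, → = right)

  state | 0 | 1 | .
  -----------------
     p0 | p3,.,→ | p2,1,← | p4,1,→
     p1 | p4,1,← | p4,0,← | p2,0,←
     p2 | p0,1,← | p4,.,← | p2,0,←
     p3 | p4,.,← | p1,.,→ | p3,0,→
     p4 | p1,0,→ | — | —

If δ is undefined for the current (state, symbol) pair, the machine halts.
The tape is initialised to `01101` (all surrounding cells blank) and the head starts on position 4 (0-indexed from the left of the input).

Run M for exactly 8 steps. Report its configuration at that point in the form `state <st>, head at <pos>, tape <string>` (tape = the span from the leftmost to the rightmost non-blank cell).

p0 | .0110[1]   read 1 → write 1, move ←, go to p2
p2 | .011[0]1   read 0 → write 1, move ←, go to p0
p0 | .01[1]11   read 1 → write 1, move ←, go to p2
p2 | .0[1]111   read 1 → write ., move ←, go to p4
p4 | .[0].111   read 0 → write 0, move →, go to p1
p1 | .0[.]111   read . → write 0, move ←, go to p2
p2 | .[0]0111   read 0 → write 1, move ←, go to p0
p0 | [.]10111   read . → write 1, move →, go to p4
p4 | 1[1]0111
After 8 steps: state p4, head at 0, tape 110111.

state p4, head at 0, tape 110111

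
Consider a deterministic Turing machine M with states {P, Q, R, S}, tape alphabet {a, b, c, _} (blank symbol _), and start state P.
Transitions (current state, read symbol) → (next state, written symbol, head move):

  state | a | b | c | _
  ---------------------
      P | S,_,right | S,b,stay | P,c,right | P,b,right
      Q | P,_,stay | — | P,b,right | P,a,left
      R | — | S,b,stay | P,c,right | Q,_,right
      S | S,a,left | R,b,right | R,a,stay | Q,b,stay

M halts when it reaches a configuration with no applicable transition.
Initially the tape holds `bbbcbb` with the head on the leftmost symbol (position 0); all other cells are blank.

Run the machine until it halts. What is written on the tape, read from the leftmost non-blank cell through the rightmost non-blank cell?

P | [b]bbcbb___   read b → write b, move stay, go to S
S | [b]bbcbb___   read b → write b, move right, go to R
R | b[b]bcbb___   read b → write b, move stay, go to S
S | b[b]bcbb___   read b → write b, move right, go to R
R | bb[b]cbb___   read b → write b, move stay, go to S
S | bb[b]cbb___   read b → write b, move right, go to R
R | bbb[c]bb___   read c → write c, move right, go to P
P | bbbc[b]b___   read b → write b, move stay, go to S
S | bbbc[b]b___   read b → write b, move right, go to R
R | bbbcb[b]___   read b → write b, move stay, go to S
S | bbbcb[b]___   read b → write b, move right, go to R
R | bbbcbb[_]__   read _ → write _, move right, go to Q
Q | bbbcbb_[_]_   read _ → write a, move left, go to P
P | bbbcbb[_]a_   read _ → write b, move right, go to P
P | bbbcbbb[a]_   read a → write _, move right, go to S
S | bbbcbbb_[_]   read _ → write b, move stay, go to Q
Q | bbbcbbb_[b]
The non-blank tape span at halt is bbbcbbb_b.

bbbcbbb_b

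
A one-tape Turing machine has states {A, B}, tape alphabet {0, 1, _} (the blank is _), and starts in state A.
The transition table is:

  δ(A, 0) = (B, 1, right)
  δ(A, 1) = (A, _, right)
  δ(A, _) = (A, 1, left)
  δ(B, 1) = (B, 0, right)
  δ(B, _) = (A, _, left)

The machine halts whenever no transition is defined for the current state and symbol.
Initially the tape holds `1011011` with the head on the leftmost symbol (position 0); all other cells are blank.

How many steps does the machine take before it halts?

state=A head=0 tape=[1]011011   (A,1)→(A,_,right)
state=A head=1 tape=_[0]11011   (A,0)→(B,1,right)
state=B head=2 tape=_1[1]1011   (B,1)→(B,0,right)
state=B head=3 tape=_10[1]011   (B,1)→(B,0,right)
state=B head=4 tape=_100[0]11
M halts after 4 transitions.

4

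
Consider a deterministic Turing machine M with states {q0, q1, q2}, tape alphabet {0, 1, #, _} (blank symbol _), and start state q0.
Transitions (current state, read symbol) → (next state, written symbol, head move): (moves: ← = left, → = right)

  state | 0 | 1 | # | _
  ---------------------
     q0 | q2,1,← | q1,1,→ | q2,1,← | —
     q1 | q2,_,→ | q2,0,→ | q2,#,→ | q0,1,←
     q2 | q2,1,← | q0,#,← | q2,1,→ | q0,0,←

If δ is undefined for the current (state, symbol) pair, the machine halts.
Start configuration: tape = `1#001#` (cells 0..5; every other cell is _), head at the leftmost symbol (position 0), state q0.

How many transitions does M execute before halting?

25

state=q0 head=0 tape=_[1]#001#   (q0,1)→(q1,1,→)
state=q1 head=1 tape=_1[#]001#   (q1,#)→(q2,#,→)
state=q2 head=2 tape=_1#[0]01#   (q2,0)→(q2,1,←)
state=q2 head=1 tape=_1[#]101#   (q2,#)→(q2,1,→)
state=q2 head=2 tape=_11[1]01#   (q2,1)→(q0,#,←)
state=q0 head=1 tape=_1[1]#01#   (q0,1)→(q1,1,→)
state=q1 head=2 tape=_11[#]01#   (q1,#)→(q2,#,→)
state=q2 head=3 tape=_11#[0]1#   (q2,0)→(q2,1,←)
state=q2 head=2 tape=_11[#]11#   (q2,#)→(q2,1,→)
state=q2 head=3 tape=_111[1]1#   (q2,1)→(q0,#,←)
state=q0 head=2 tape=_11[1]#1#   (q0,1)→(q1,1,→)
state=q1 head=3 tape=_111[#]1#   (q1,#)→(q2,#,→)
state=q2 head=4 tape=_111#[1]#   (q2,1)→(q0,#,←)
state=q0 head=3 tape=_111[#]##   (q0,#)→(q2,1,←)
state=q2 head=2 tape=_11[1]1##   (q2,1)→(q0,#,←)
state=q0 head=1 tape=_1[1]#1##   (q0,1)→(q1,1,→)
state=q1 head=2 tape=_11[#]1##   (q1,#)→(q2,#,→)
state=q2 head=3 tape=_11#[1]##   (q2,1)→(q0,#,←)
state=q0 head=2 tape=_11[#]###   (q0,#)→(q2,1,←)
state=q2 head=1 tape=_1[1]1###   (q2,1)→(q0,#,←)
state=q0 head=0 tape=_[1]#1###   (q0,1)→(q1,1,→)
state=q1 head=1 tape=_1[#]1###   (q1,#)→(q2,#,→)
state=q2 head=2 tape=_1#[1]###   (q2,1)→(q0,#,←)
state=q0 head=1 tape=_1[#]####   (q0,#)→(q2,1,←)
state=q2 head=0 tape=_[1]1####   (q2,1)→(q0,#,←)
state=q0 head=-1 tape=[_]#1####
M halts after 25 transitions.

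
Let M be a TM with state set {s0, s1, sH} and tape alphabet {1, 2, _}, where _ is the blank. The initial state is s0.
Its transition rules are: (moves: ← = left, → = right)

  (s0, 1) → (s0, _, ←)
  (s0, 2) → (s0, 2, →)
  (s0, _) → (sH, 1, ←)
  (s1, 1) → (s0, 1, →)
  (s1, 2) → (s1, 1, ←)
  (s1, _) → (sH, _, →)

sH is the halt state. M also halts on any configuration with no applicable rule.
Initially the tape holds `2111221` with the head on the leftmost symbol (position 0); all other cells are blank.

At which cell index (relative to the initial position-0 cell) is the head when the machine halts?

0

s0 | [2]111221   read 2 → write 2, move →, go to s0
s0 | 2[1]11221   read 1 → write _, move ←, go to s0
s0 | [2]_11221   read 2 → write 2, move →, go to s0
s0 | 2[_]11221   read _ → write 1, move ←, go to sH
sH | [2]111221
At halt the head is at cell 0.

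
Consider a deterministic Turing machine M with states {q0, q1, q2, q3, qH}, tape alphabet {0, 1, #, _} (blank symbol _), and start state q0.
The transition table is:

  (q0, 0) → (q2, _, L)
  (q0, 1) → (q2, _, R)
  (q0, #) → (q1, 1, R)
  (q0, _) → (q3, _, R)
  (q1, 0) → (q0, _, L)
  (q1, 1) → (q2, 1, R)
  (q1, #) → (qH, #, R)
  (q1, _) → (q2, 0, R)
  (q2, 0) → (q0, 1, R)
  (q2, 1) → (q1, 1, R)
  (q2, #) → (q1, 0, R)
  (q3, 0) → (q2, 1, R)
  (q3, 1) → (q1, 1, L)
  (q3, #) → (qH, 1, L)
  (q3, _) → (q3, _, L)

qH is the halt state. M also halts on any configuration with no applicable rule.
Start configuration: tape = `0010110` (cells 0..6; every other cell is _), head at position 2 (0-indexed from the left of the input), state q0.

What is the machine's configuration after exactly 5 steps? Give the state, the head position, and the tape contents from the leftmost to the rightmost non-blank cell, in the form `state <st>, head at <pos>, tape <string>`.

state=q0 head=2 tape=00[1]0110   (q0,1)→(q2,_,R)
state=q2 head=3 tape=00_[0]110   (q2,0)→(q0,1,R)
state=q0 head=4 tape=00_1[1]10   (q0,1)→(q2,_,R)
state=q2 head=5 tape=00_1_[1]0   (q2,1)→(q1,1,R)
state=q1 head=6 tape=00_1_1[0]   (q1,0)→(q0,_,L)
state=q0 head=5 tape=00_1_[1]_
After 5 steps: state q0, head at 5, tape 00_1_1.

state q0, head at 5, tape 00_1_1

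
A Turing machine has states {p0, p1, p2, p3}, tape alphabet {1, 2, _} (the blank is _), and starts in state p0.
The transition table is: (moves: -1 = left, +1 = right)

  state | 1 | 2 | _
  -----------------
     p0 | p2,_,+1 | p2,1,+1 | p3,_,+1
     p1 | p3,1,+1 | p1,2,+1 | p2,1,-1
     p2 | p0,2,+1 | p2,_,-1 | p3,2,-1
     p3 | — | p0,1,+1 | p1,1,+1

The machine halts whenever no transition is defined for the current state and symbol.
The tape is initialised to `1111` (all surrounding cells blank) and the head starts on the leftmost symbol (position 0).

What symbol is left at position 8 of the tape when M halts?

1

p0 | [1]111_____   read 1 → write _, move +1, go to p2
p2 | _[1]11_____   read 1 → write 2, move +1, go to p0
p0 | _2[1]1_____   read 1 → write _, move +1, go to p2
p2 | _2_[1]_____   read 1 → write 2, move +1, go to p0
p0 | _2_2[_]____   read _ → write _, move +1, go to p3
p3 | _2_2_[_]___   read _ → write 1, move +1, go to p1
p1 | _2_2_1[_]__   read _ → write 1, move -1, go to p2
p2 | _2_2_[1]1__   read 1 → write 2, move +1, go to p0
p0 | _2_2_2[1]__   read 1 → write _, move +1, go to p2
p2 | _2_2_2_[_]_   read _ → write 2, move -1, go to p3
p3 | _2_2_2[_]2_   read _ → write 1, move +1, go to p1
p1 | _2_2_21[2]_   read 2 → write 2, move +1, go to p1
p1 | _2_2_212[_]   read _ → write 1, move -1, go to p2
p2 | _2_2_21[2]1   read 2 → write _, move -1, go to p2
p2 | _2_2_2[1]_1   read 1 → write 2, move +1, go to p0
p0 | _2_2_22[_]1   read _ → write _, move +1, go to p3
p3 | _2_2_22_[1]
Cell 8 holds 1 when M halts.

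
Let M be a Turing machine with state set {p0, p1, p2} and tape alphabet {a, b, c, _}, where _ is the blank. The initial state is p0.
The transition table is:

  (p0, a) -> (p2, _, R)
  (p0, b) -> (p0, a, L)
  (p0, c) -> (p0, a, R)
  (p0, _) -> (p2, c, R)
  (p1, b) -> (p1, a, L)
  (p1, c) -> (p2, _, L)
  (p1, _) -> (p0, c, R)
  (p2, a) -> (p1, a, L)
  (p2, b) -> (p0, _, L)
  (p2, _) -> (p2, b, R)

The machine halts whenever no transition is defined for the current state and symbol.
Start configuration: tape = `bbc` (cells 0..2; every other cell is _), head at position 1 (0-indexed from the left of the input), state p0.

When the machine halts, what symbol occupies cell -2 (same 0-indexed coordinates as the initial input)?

c

p0 | ___b[b]c   read b → write a, move L, go to p0
p0 | ___[b]ac   read b → write a, move L, go to p0
p0 | __[_]aac   read _ → write c, move R, go to p2
p2 | __c[a]ac   read a → write a, move L, go to p1
p1 | __[c]aac   read c → write _, move L, go to p2
p2 | _[_]_aac   read _ → write b, move R, go to p2
p2 | _b[_]aac   read _ → write b, move R, go to p2
p2 | _bb[a]ac   read a → write a, move L, go to p1
p1 | _b[b]aac   read b → write a, move L, go to p1
p1 | _[b]aaac   read b → write a, move L, go to p1
p1 | [_]aaaac   read _ → write c, move R, go to p0
p0 | c[a]aaac   read a → write _, move R, go to p2
p2 | c_[a]aac   read a → write a, move L, go to p1
p1 | c[_]aaac   read _ → write c, move R, go to p0
p0 | cc[a]aac   read a → write _, move R, go to p2
p2 | cc_[a]ac   read a → write a, move L, go to p1
p1 | cc[_]aac   read _ → write c, move R, go to p0
p0 | ccc[a]ac   read a → write _, move R, go to p2
p2 | ccc_[a]c   read a → write a, move L, go to p1
p1 | ccc[_]ac   read _ → write c, move R, go to p0
p0 | cccc[a]c   read a → write _, move R, go to p2
p2 | cccc_[c]
Cell -2 holds c when M halts.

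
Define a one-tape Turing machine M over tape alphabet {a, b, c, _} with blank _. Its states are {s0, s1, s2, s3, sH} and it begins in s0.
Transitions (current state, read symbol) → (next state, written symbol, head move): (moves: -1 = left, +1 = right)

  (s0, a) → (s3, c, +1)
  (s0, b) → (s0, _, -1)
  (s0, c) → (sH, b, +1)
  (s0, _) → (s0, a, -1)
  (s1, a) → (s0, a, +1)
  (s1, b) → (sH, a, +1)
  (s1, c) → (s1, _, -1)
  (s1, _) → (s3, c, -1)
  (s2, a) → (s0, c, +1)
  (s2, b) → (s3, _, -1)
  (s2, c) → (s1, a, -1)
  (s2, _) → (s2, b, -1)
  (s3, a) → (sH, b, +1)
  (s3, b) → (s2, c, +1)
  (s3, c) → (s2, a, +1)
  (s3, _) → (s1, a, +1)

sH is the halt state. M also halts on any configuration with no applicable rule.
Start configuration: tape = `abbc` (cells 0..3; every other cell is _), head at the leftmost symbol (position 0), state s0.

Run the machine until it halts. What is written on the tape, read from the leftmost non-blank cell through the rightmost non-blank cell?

state=s0 head=0 tape=[a]bbc   (s0,a)→(s3,c,+1)
state=s3 head=1 tape=c[b]bc   (s3,b)→(s2,c,+1)
state=s2 head=2 tape=cc[b]c   (s2,b)→(s3,_,-1)
state=s3 head=1 tape=c[c]_c   (s3,c)→(s2,a,+1)
state=s2 head=2 tape=ca[_]c   (s2,_)→(s2,b,-1)
state=s2 head=1 tape=c[a]bc   (s2,a)→(s0,c,+1)
state=s0 head=2 tape=cc[b]c   (s0,b)→(s0,_,-1)
state=s0 head=1 tape=c[c]_c   (s0,c)→(sH,b,+1)
state=sH head=2 tape=cb[_]c
The non-blank tape span at halt is cb_c.

cb_c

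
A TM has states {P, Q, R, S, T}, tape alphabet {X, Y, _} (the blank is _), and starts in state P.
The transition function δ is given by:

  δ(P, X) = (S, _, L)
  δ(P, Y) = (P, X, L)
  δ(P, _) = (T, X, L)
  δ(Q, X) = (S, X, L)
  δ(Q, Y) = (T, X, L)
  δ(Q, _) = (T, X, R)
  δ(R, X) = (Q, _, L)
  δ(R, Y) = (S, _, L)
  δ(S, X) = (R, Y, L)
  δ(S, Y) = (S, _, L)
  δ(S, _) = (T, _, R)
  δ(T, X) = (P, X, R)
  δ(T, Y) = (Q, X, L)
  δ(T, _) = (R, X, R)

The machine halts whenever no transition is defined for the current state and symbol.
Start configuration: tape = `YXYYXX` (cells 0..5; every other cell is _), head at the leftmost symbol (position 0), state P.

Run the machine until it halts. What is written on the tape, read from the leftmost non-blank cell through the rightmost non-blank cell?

state=P head=0 tape=___[Y]XYYXX   (P,Y)→(P,X,L)
state=P head=-1 tape=__[_]XXYYXX   (P,_)→(T,X,L)
state=T head=-2 tape=_[_]XXXYYXX   (T,_)→(R,X,R)
state=R head=-1 tape=_X[X]XXYYXX   (R,X)→(Q,_,L)
state=Q head=-2 tape=_[X]_XXYYXX   (Q,X)→(S,X,L)
state=S head=-3 tape=[_]X_XXYYXX   (S,_)→(T,_,R)
state=T head=-2 tape=_[X]_XXYYXX   (T,X)→(P,X,R)
state=P head=-1 tape=_X[_]XXYYXX   (P,_)→(T,X,L)
state=T head=-2 tape=_[X]XXXYYXX   (T,X)→(P,X,R)
state=P head=-1 tape=_X[X]XXYYXX   (P,X)→(S,_,L)
state=S head=-2 tape=_[X]_XXYYXX   (S,X)→(R,Y,L)
state=R head=-3 tape=[_]Y_XXYYXX
The non-blank tape span at halt is Y_XXYYXX.

Y_XXYYXX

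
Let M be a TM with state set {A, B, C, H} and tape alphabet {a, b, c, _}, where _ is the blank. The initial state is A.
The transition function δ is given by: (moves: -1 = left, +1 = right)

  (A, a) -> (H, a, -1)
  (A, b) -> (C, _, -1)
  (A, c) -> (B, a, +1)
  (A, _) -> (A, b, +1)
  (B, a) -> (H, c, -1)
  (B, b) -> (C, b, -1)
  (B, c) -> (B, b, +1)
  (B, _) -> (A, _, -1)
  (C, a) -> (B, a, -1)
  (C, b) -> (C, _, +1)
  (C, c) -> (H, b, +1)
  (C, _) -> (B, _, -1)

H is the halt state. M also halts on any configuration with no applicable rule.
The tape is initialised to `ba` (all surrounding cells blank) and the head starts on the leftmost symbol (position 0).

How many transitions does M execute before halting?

8

A | ___[b]a   read b → write _, move -1, go to C
C | __[_]_a   read _ → write _, move -1, go to B
B | _[_]__a   read _ → write _, move -1, go to A
A | [_]___a   read _ → write b, move +1, go to A
A | b[_]__a   read _ → write b, move +1, go to A
A | bb[_]_a   read _ → write b, move +1, go to A
A | bbb[_]a   read _ → write b, move +1, go to A
A | bbbb[a]   read a → write a, move -1, go to H
H | bbb[b]a
M halts after 8 transitions.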